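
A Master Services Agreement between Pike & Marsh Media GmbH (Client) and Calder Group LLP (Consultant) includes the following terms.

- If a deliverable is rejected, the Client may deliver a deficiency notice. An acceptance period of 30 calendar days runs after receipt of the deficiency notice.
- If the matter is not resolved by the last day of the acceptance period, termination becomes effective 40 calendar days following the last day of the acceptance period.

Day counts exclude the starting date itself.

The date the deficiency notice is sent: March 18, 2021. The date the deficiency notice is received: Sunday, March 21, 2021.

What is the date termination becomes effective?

The last day of the acceptance period: 30 calendar days after March 21, 2021 is April 20, 2021.
Adding 40 calendar days to April 20, 2021 gives May 30, 2021, which is the date termination becomes effective.

May 30, 2021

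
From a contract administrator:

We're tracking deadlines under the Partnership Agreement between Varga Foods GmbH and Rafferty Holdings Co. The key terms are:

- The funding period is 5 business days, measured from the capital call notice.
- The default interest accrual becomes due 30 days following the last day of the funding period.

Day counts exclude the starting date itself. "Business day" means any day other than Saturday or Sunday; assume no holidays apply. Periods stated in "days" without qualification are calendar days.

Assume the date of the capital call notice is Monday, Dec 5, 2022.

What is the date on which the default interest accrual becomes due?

From Monday, Dec 5, 2022, 5 business days (Dec 6, Dec 7, Dec 8, Dec 9, Dec 12, skipping weekends) brings us to Monday, Dec 12, 2022, which is the last day of the funding period.
The date on which the default interest accrual becomes due: 30 calendar days after Dec 12, 2022 is Jan 11, 2023.

Jan 11, 2023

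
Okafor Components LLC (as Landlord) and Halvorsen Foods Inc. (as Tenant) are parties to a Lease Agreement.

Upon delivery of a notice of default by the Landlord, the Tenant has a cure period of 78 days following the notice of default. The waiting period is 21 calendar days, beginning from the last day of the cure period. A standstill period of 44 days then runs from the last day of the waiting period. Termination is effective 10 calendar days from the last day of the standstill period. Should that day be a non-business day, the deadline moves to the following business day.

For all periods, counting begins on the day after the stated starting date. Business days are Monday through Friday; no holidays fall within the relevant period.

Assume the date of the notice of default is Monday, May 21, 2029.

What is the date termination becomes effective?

Oct 22, 2029

The last day of the cure period: 78 calendar days after May 21, 2029 is Aug 7, 2029.
Adding 21 calendar days to Aug 7, 2029 gives Aug 28, 2029, which is the last day of the waiting period.
Adding 44 calendar days to Aug 28, 2029 gives Oct 11, 2029, which is the last day of the standstill period.
The date termination becomes effective: Oct 11, 2029 + 10 days = Oct 21, 2029. That falls on a Sunday, so it rolls to the next business day, Monday, Oct 22, 2029.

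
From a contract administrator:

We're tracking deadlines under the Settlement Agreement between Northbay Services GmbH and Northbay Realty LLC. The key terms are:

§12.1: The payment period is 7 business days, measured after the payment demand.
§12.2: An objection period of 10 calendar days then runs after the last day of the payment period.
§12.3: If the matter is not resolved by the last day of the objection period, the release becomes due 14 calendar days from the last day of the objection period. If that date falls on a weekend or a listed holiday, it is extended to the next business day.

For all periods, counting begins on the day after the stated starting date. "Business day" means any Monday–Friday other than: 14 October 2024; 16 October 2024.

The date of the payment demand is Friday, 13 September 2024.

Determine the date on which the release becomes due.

The last day of the payment period: counting 7 business days from Friday, 13 September 2024 (Sep 16, Sep 17, Sep 18, Sep 19, Sep 20, Sep 23, Sep 24, skipping weekends) reaches Tuesday, 24 September 2024.
The last day of the objection period: 24 September 2024 + 10 days = 4 October 2024.
Adding 14 calendar days to 4 October 2024 gives 18 October 2024, which is the date on which the release becomes due. 18 October 2024 is a Friday and is not a listed holiday, so no roll-forward applies.

18 October 2024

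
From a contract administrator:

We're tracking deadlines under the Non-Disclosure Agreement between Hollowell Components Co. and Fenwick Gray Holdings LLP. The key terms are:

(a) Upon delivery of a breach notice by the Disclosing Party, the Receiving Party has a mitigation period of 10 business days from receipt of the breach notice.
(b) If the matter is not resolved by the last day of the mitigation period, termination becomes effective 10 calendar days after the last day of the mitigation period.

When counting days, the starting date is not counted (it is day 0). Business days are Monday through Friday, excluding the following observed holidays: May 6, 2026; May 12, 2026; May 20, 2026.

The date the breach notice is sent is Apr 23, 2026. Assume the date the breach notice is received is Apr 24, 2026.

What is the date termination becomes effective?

May 21, 2026

From Friday, Apr 24, 2026, 10 business days (Apr 27, Apr 28, Apr 29, Apr 30, May 1, May 4, May 5, May 7, May 8, May 11, skipping weekends and the listed holiday on May 6) brings us to Monday, May 11, 2026, which is the last day of the mitigation period.
Adding 10 calendar days to May 11, 2026 gives May 21, 2026, which is the date termination becomes effective.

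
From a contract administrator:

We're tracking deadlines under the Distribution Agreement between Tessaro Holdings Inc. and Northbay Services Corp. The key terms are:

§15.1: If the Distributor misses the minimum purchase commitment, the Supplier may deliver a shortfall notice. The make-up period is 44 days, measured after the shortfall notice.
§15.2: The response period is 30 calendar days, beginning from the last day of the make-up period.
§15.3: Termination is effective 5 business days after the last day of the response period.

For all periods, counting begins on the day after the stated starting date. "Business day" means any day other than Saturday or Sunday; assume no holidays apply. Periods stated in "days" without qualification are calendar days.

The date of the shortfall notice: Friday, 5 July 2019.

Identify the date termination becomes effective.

The last day of the make-up period: 44 calendar days after 5 July 2019 is 18 August 2019.
Adding 30 calendar days to 18 August 2019 gives 17 September 2019, which is the last day of the response period.
From Tuesday, 17 September 2019, 5 business days (Sep 18, Sep 19, Sep 20, Sep 23, Sep 24, skipping weekends) brings us to Tuesday, 24 September 2019, which is the date termination becomes effective.

24 September 2019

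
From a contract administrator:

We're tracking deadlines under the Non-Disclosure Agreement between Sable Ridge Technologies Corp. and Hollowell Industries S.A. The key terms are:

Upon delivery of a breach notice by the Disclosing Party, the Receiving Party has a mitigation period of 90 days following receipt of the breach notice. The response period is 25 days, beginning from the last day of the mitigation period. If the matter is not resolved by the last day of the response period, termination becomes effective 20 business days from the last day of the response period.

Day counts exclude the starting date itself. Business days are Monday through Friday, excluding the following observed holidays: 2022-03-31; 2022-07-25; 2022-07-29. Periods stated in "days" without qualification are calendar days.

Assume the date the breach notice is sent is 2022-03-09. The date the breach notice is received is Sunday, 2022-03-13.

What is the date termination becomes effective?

The last day of the mitigation period: 2022-03-13 + 90 days = 2022-06-11.
Adding 25 calendar days to 2022-06-11 gives 2022-07-06, which is the last day of the response period.
The date termination becomes effective: counting 20 business days from Wednesday, 2022-07-06 (Jul 7, Jul 8, Jul 11, Jul 12, …, Aug 3, Aug 4, Aug 5, skipping weekends and the listed holidays on Jul 25, Jul 29) reaches Friday, 2022-08-05.

2022-08-05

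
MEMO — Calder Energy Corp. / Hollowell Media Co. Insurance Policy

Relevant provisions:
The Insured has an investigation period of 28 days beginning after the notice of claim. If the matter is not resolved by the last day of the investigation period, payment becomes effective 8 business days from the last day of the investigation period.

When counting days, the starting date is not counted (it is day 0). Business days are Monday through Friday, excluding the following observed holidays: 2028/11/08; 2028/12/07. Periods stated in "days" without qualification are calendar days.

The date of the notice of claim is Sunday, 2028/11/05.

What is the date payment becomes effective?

The last day of the investigation period: 28 calendar days after 2028/11/05 is 2028/12/03.
From Sunday, 2028/12/03, 8 business days (Dec 4, Dec 5, Dec 6, Dec 8, Dec 11, Dec 12, Dec 13, Dec 14, skipping weekends and the listed holiday on Dec 7) brings us to Thursday, 2028/12/14, which is the date payment becomes effective.

2028/12/14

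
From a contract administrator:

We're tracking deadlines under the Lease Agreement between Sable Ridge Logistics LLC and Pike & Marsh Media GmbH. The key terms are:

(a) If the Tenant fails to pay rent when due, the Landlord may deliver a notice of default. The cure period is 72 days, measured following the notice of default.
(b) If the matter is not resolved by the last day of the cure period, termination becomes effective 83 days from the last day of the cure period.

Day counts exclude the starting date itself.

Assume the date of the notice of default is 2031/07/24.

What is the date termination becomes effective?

2031/12/26

The last day of the cure period: 2031/07/24 + 72 days = 2031/10/04.
Adding 83 calendar days to 2031/10/04 gives 2031/12/26, which is the date termination becomes effective.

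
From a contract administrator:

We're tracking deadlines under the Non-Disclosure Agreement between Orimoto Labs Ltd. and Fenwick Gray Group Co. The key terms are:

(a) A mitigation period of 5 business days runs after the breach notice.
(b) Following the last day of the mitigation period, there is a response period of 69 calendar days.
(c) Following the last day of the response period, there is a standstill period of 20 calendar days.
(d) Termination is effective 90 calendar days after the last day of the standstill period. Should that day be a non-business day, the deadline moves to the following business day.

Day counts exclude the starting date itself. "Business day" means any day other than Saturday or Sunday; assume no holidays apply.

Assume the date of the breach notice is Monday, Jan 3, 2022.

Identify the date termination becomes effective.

Jul 8, 2022

From Monday, Jan 3, 2022, 5 business days (Jan 4, Jan 5, Jan 6, Jan 7, Jan 10, skipping weekends) brings us to Monday, Jan 10, 2022, which is the last day of the mitigation period.
The last day of the response period: 69 calendar days after Jan 10, 2022 is Mar 20, 2022.
The last day of the standstill period: 20 calendar days after Mar 20, 2022 is Apr 9, 2022.
The date termination becomes effective: Apr 9, 2022 + 90 days = Jul 8, 2022. Jul 8, 2022 is a Friday, so no roll-forward applies.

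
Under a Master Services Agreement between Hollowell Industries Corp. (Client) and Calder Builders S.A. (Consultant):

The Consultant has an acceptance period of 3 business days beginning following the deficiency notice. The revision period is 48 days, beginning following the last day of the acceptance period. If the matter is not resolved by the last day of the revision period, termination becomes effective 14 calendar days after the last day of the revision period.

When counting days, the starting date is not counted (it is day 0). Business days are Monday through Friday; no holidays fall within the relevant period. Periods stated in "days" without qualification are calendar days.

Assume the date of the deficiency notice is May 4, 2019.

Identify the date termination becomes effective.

Jul 9, 2019

The last day of the acceptance period: counting 3 business days from Saturday, May 4, 2019 (May 6, May 7, May 8, skipping weekends) reaches Wednesday, May 8, 2019.
The last day of the revision period: 48 calendar days after May 8, 2019 is Jun 25, 2019.
The date termination becomes effective: 14 calendar days after Jun 25, 2019 is Jul 9, 2019.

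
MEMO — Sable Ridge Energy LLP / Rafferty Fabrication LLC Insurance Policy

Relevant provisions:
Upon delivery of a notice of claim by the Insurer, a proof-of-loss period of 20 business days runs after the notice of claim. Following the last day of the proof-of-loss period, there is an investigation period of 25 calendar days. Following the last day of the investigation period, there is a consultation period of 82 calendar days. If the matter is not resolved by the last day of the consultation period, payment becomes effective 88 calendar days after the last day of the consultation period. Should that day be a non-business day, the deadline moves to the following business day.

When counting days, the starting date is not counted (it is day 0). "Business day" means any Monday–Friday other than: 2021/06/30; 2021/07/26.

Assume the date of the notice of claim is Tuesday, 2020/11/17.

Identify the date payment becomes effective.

From Tuesday, 2020/11/17, 20 business days (Nov 18, Nov 19, Nov 20, Nov 23, …, Dec 11, Dec 14, Dec 15, skipping weekends) brings us to Tuesday, 2020/12/15, which is the last day of the proof-of-loss period.
The last day of the investigation period: 2020/12/15 + 25 days = 2021/01/09.
Adding 82 calendar days to 2021/01/09 gives 2021/04/01, which is the last day of the consultation period.
Adding 88 calendar days to 2021/04/01 gives 2021/06/28, which is the date payment becomes effective. 2021/06/28 is a Monday and is not a listed holiday, so no roll-forward applies.

2021/06/28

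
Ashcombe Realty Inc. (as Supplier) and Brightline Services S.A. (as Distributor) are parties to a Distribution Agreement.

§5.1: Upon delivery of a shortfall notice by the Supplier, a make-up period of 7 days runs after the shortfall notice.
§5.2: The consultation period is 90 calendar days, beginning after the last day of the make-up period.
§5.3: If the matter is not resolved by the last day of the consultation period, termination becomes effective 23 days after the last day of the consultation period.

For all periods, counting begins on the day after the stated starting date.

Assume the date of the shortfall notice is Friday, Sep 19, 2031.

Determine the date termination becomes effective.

The last day of the make-up period: Sep 19, 2031 + 7 days = Sep 26, 2031.
The last day of the consultation period: Sep 26, 2031 + 90 days = Dec 25, 2031.
Adding 23 calendar days to Dec 25, 2031 gives Jan 17, 2032, which is the date termination becomes effective.

Jan 17, 2032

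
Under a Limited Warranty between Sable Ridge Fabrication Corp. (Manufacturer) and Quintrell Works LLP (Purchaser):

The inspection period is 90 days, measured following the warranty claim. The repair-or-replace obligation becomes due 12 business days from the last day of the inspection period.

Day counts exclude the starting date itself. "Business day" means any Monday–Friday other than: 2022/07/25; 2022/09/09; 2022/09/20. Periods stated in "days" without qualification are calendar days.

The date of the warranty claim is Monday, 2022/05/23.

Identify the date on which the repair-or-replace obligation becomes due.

2022/09/06

Adding 90 calendar days to 2022/05/23 gives 2022/08/21, which is the last day of the inspection period.
The date on which the repair-or-replace obligation becomes due: 12 business days after Sunday, 2022/08/21, skipping weekends — Aug 22, Aug 23, Aug 24, Aug 25, …, Sep 2, Sep 5, Sep 6 — lands on Tuesday, 2022/09/06.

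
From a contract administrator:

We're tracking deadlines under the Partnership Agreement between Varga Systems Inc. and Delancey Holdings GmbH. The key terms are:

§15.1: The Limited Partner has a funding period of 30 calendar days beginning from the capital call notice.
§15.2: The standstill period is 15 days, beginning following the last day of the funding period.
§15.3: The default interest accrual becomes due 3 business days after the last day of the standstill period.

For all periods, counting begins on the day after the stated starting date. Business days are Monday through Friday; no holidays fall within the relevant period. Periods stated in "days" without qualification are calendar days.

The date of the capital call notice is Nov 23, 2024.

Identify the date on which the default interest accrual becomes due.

Jan 10, 2025

Adding 30 calendar days to Nov 23, 2024 gives Dec 23, 2024, which is the last day of the funding period.
The last day of the standstill period: 15 calendar days after Dec 23, 2024 is Jan 7, 2025.
From Tuesday, Jan 7, 2025, 3 business days (Jan 8, Jan 9, Jan 10, skipping weekends) brings us to Friday, Jan 10, 2025, which is the date on which the default interest accrual becomes due.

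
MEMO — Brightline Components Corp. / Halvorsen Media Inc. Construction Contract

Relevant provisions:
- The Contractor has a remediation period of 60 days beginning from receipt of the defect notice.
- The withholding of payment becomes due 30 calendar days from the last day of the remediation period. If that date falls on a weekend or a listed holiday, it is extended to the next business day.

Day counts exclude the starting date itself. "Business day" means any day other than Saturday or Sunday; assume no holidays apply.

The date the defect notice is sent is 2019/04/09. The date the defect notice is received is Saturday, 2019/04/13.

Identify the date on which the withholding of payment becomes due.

2019/07/12

The last day of the remediation period: 2019/04/13 + 60 days = 2019/06/12.
The date on which the withholding of payment becomes due: 2019/06/12 + 30 days = 2019/07/12. 2019/07/12 is a Friday, so no roll-forward applies.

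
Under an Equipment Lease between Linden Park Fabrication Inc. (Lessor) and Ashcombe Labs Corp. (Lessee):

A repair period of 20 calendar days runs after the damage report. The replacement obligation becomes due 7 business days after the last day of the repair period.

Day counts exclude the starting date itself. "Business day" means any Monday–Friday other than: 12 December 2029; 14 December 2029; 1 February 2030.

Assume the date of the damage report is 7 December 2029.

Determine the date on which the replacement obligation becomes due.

Adding 20 calendar days to 7 December 2029 gives 27 December 2029, which is the last day of the repair period.
The date on which the replacement obligation becomes due: counting 7 business days from Thursday, 27 December 2029 (Dec 28, Dec 31, Jan 1, Jan 2, Jan 3, Jan 4, Jan 7, skipping weekends) reaches Monday, 7 January 2030.

7 January 2030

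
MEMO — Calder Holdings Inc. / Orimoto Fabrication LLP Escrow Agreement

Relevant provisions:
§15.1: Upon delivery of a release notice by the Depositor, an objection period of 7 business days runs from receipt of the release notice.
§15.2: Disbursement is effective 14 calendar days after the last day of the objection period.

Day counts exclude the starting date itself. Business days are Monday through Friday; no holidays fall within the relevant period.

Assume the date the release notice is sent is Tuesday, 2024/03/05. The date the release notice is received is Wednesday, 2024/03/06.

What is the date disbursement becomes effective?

From Wednesday, 2024/03/06, 7 business days (Mar 7, Mar 8, Mar 11, Mar 12, Mar 13, Mar 14, Mar 15, skipping weekends) brings us to Friday, 2024/03/15, which is the last day of the objection period.
The date disbursement becomes effective: 14 calendar days after 2024/03/15 is 2024/03/29.

2024/03/29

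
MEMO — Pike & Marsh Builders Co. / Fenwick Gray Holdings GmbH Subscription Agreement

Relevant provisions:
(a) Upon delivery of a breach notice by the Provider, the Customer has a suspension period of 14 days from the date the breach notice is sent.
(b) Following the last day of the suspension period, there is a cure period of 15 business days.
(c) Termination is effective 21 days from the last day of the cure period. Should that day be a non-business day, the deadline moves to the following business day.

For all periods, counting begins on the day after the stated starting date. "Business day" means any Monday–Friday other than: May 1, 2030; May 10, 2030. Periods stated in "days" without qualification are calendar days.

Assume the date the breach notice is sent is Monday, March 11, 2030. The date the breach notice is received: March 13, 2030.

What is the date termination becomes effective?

The last day of the suspension period: 14 calendar days after March 11, 2030 is March 25, 2030.
From Monday, March 25, 2030, 15 business days (Mar 26, Mar 27, Mar 28, Mar 29, …, Apr 11, Apr 12, Apr 15, skipping weekends) brings us to Monday, April 15, 2030, which is the last day of the cure period.
The date termination becomes effective: 21 calendar days after April 15, 2030 is May 6, 2030. May 6, 2030 is a Monday and is not a listed holiday, so no roll-forward applies.

May 6, 2030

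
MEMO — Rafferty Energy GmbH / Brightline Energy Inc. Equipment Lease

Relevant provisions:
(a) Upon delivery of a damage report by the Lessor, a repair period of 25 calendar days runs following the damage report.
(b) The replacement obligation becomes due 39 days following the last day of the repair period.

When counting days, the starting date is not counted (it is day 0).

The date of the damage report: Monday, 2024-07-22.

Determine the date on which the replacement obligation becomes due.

The last day of the repair period: 2024-07-22 + 25 days = 2024-08-16.
The date on which the replacement obligation becomes due: 2024-08-16 + 39 days = 2024-09-24.

2024-09-24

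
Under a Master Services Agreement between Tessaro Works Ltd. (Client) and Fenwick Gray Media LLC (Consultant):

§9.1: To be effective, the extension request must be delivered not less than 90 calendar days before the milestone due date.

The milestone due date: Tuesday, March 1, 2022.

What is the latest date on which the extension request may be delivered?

December 1, 2021

March 1, 2022 minus 90 days is December 1, 2021.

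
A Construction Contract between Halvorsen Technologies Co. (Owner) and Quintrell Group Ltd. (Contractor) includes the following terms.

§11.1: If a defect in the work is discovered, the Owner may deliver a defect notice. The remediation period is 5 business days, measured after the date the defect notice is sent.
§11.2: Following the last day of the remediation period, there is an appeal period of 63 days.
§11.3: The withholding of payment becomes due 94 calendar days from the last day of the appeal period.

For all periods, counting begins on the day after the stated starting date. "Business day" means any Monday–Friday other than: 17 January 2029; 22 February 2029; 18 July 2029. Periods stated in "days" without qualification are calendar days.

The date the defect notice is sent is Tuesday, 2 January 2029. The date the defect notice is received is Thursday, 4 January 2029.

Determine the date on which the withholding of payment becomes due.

The last day of the remediation period: 5 business days after Tuesday, 2 January 2029, skipping weekends — Jan 3, Jan 4, Jan 5, Jan 8, Jan 9 — lands on Tuesday, 9 January 2029.
The last day of the appeal period: 63 calendar days after 9 January 2029 is 13 March 2029.
The date on which the withholding of payment becomes due: 13 March 2029 + 94 days = 15 June 2029.

15 June 2029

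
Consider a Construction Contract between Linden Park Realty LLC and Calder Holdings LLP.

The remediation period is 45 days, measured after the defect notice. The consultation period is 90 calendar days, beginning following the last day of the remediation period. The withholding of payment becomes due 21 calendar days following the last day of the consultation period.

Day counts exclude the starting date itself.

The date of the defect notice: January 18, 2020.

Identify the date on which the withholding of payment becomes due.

June 22, 2020

Adding 45 calendar days to January 18, 2020 gives March 3, 2020, which is the last day of the remediation period.
The last day of the consultation period: 90 calendar days after March 3, 2020 is June 1, 2020.
The date on which the withholding of payment becomes due: June 1, 2020 + 21 days = June 22, 2020.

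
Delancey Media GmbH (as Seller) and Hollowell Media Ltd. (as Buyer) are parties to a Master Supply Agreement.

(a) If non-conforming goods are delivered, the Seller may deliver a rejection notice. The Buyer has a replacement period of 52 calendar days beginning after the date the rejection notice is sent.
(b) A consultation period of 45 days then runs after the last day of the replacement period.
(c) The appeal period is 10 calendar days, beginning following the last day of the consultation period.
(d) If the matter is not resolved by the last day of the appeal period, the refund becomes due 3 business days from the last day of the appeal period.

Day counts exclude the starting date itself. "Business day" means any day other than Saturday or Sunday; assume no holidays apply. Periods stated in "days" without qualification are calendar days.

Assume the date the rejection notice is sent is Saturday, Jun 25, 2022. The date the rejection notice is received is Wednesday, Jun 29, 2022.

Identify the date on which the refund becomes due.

The last day of the replacement period: 52 calendar days after Jun 25, 2022 is Aug 16, 2022.
Adding 45 calendar days to Aug 16, 2022 gives Sep 30, 2022, which is the last day of the consultation period.
The last day of the appeal period: 10 calendar days after Sep 30, 2022 is Oct 10, 2022.
From Monday, Oct 10, 2022, 3 business days (Oct 11, Oct 12, Oct 13, skipping weekends) brings us to Thursday, Oct 13, 2022, which is the date on which the refund becomes due.

Oct 13, 2022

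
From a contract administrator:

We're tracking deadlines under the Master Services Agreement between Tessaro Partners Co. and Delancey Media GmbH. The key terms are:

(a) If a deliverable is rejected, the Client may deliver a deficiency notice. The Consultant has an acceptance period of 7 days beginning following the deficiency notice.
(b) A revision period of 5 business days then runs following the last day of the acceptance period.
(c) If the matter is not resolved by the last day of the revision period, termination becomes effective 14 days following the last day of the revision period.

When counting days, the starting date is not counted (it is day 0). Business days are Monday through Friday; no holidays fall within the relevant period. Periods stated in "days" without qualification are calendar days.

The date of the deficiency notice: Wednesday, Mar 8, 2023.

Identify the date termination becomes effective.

The last day of the acceptance period: Mar 8, 2023 + 7 days = Mar 15, 2023.
From Wednesday, Mar 15, 2023, 5 business days (Mar 16, Mar 17, Mar 20, Mar 21, Mar 22, skipping weekends) brings us to Wednesday, Mar 22, 2023, which is the last day of the revision period.
The date termination becomes effective: 14 calendar days after Mar 22, 2023 is Apr 5, 2023.

Apr 5, 2023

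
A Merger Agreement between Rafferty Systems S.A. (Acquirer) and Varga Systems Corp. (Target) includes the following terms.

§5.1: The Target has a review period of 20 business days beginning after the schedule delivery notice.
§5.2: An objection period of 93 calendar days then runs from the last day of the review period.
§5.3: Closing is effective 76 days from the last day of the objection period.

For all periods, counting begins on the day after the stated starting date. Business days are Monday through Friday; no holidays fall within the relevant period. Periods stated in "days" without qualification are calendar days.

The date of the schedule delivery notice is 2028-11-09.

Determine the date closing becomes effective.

From Thursday, 2028-11-09, 20 business days (Nov 10, Nov 13, Nov 14, Nov 15, …, Dec 5, Dec 6, Dec 7, skipping weekends) brings us to Thursday, 2028-12-07, which is the last day of the review period.
The last day of the objection period: 93 calendar days after 2028-12-07 is 2029-03-10.
The date closing becomes effective: 2029-03-10 + 76 days = 2029-05-25.

2029-05-25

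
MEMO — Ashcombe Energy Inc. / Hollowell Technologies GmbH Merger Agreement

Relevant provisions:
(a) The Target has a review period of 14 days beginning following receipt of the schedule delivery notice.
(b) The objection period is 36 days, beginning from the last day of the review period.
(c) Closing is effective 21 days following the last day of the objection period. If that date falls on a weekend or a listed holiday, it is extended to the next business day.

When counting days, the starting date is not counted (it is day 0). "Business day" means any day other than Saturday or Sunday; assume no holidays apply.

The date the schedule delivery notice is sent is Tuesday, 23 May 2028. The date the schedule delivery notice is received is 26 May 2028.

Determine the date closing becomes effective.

The last day of the review period: 26 May 2028 + 14 days = 9 June 2028.
Adding 36 calendar days to 9 June 2028 gives 15 July 2028, which is the last day of the objection period.
The date closing becomes effective: 21 calendar days after 15 July 2028 is 5 August 2028. That falls on a Saturday, so it rolls to the next business day, Monday, 7 August 2028.

7 August 2028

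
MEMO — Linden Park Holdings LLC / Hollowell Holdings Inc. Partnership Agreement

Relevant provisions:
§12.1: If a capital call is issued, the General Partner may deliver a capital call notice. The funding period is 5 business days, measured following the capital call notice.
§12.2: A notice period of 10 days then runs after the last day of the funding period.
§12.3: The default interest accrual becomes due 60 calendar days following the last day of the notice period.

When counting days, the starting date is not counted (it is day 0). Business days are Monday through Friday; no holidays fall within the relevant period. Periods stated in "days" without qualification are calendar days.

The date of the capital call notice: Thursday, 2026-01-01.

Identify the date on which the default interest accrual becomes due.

2026-03-19

The last day of the funding period: counting 5 business days from Thursday, 2026-01-01 (Jan 2, Jan 5, Jan 6, Jan 7, Jan 8, skipping weekends) reaches Thursday, 2026-01-08.
The last day of the notice period: 2026-01-08 + 10 days = 2026-01-18.
The date on which the default interest accrual becomes due: 60 calendar days after 2026-01-18 is 2026-03-19.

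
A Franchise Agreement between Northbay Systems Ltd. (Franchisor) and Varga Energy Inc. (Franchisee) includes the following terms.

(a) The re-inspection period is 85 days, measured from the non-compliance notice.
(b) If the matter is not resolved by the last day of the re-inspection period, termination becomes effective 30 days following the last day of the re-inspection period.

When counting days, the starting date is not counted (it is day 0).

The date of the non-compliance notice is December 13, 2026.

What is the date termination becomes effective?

April 7, 2027

The last day of the re-inspection period: 85 calendar days after December 13, 2026 is March 8, 2027.
The date termination becomes effective: March 8, 2027 + 30 days = April 7, 2027.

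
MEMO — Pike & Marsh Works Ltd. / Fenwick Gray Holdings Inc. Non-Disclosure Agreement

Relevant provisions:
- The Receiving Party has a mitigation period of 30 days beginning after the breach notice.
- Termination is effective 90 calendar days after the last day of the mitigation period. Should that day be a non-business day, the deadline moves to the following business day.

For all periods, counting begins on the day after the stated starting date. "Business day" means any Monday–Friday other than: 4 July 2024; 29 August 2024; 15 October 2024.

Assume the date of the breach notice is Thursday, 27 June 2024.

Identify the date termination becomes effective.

The last day of the mitigation period: 30 calendar days after 27 June 2024 is 27 July 2024.
The date termination becomes effective: 27 July 2024 + 90 days = 25 October 2024. 25 October 2024 is a Friday and is not a listed holiday, so no roll-forward applies.

25 October 2024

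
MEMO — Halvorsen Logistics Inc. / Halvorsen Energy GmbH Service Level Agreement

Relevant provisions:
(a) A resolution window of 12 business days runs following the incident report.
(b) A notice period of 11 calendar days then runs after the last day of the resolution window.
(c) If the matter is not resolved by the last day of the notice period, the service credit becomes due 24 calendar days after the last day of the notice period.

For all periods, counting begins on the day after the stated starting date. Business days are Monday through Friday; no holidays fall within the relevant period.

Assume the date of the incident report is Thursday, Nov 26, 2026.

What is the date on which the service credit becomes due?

The last day of the resolution window: 12 business days after Thursday, Nov 26, 2026, skipping weekends — Nov 27, Nov 30, Dec 1, Dec 2, …, Dec 10, Dec 11, Dec 14 — lands on Monday, Dec 14, 2026.
The last day of the notice period: 11 calendar days after Dec 14, 2026 is Dec 25, 2026.
Adding 24 calendar days to Dec 25, 2026 gives Jan 18, 2027, which is the date on which the service credit becomes due.

Jan 18, 2027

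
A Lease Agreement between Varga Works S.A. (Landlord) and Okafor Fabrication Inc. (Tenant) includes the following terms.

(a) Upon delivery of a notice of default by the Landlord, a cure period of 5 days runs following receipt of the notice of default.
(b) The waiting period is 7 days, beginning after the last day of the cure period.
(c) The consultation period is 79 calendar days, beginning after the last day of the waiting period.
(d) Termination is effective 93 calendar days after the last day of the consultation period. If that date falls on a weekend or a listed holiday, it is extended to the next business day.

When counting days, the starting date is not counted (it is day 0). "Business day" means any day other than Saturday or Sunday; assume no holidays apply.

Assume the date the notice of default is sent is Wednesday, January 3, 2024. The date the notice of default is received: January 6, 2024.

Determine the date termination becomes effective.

July 8, 2024

Adding 5 calendar days to January 6, 2024 gives January 11, 2024, which is the last day of the cure period.
The last day of the waiting period: January 11, 2024 + 7 days = January 18, 2024.
The last day of the consultation period: 79 calendar days after January 18, 2024 is April 6, 2024.
Adding 93 calendar days to April 6, 2024 gives July 8, 2024, which is the date termination becomes effective. July 8, 2024 is a Monday, so no roll-forward applies.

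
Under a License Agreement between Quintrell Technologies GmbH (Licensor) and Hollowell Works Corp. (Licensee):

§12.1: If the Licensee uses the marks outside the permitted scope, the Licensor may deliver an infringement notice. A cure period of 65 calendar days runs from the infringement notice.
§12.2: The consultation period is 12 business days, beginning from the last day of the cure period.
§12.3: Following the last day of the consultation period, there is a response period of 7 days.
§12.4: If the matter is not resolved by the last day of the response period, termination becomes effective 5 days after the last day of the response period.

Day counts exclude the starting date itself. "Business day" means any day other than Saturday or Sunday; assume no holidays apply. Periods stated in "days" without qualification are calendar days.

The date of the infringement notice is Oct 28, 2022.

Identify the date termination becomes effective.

The last day of the cure period: 65 calendar days after Oct 28, 2022 is Jan 1, 2023.
The last day of the consultation period: 12 business days after Sunday, Jan 1, 2023, skipping weekends — Jan 2, Jan 3, Jan 4, Jan 5, …, Jan 13, Jan 16, Jan 17 — lands on Tuesday, Jan 17, 2023.
The last day of the response period: 7 calendar days after Jan 17, 2023 is Jan 24, 2023.
The date termination becomes effective: Jan 24, 2023 + 5 days = Jan 29, 2023.

Jan 29, 2023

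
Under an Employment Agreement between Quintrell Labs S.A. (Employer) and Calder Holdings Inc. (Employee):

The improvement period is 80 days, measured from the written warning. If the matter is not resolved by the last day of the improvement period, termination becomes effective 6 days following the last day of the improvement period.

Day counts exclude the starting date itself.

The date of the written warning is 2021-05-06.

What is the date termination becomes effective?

2021-07-31

Adding 80 calendar days to 2021-05-06 gives 2021-07-25, which is the last day of the improvement period.
The date termination becomes effective: 2021-07-25 + 6 days = 2021-07-31.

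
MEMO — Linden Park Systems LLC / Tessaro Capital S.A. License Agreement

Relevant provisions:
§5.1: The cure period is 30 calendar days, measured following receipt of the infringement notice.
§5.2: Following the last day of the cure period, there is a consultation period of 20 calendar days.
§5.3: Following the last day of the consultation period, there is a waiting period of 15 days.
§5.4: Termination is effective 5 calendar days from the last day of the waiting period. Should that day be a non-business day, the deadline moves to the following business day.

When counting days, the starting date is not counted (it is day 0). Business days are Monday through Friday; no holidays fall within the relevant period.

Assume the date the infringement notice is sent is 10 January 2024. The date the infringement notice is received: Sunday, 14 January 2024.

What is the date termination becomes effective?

25 March 2024

The last day of the cure period: 30 calendar days after 14 January 2024 is 13 February 2024.
The last day of the consultation period: 13 February 2024 + 20 days = 4 March 2024.
Adding 15 calendar days to 4 March 2024 gives 19 March 2024, which is the last day of the waiting period.
The date termination becomes effective: 5 calendar days after 19 March 2024 is 24 March 2024. That falls on a Sunday, so it rolls to the next business day, Monday, 25 March 2024.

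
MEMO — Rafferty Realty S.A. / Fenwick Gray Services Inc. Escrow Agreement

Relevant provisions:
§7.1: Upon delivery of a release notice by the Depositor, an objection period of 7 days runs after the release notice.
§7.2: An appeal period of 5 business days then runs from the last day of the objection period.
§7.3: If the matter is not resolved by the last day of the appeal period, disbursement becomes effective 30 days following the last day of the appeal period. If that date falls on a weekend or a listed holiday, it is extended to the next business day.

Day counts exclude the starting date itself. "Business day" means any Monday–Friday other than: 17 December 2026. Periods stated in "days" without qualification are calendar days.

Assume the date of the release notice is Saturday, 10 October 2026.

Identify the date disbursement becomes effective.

The last day of the objection period: 7 calendar days after 10 October 2026 is 17 October 2026.
The last day of the appeal period: counting 5 business days from Saturday, 17 October 2026 (Oct 19, Oct 20, Oct 21, Oct 22, Oct 23, skipping weekends) reaches Friday, 23 October 2026.
The date disbursement becomes effective: 30 calendar days after 23 October 2026 is 22 November 2026. That falls on a Sunday, so it rolls to the next business day, Monday, 23 November 2026.

23 November 2026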